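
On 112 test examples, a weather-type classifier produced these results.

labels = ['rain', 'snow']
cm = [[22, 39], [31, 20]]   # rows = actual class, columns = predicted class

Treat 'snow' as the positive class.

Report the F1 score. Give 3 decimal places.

Precision = TP/(TP+FP) = 20/59 = 0.3390
Recall = TP/(TP+FN) = 20/51 = 0.3922
F1 = 2·TP/(2·TP+FP+FN) = 40/110 = 0.364

0.364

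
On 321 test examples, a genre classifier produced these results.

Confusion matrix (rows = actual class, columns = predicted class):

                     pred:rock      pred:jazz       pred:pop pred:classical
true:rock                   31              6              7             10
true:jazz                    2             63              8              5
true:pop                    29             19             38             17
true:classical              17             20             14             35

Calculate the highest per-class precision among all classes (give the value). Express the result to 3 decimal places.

0.583

Per-class precision (TP/(TP+FP)):
  rock: TP=31, FP=2+29+17=48 → 31/79 = 0.3924
  jazz: TP=63, FP=6+19+20=45 → 63/108 = 0.5833
  pop: TP=38, FP=7+8+14=29 → 38/67 = 0.5672
  classical: TP=35, FP=10+5+17=32 → 35/67 = 0.5224
Highest is class 'jazz' with precision = 0.583.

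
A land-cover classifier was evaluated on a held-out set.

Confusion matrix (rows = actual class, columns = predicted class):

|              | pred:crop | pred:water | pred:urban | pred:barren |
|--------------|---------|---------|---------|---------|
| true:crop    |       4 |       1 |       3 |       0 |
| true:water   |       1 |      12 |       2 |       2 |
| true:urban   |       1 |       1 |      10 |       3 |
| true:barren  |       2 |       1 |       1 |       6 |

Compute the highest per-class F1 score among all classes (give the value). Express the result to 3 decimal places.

Per-class F1 score (2·TP/(2·TP+FP+FN)):
  crop: TP=4, FP=1+1+2=4, FN=1+3+0=4 → 8/16 = 0.5000
  water: TP=12, FP=1+1+1=3, FN=1+2+2=5 → 24/32 = 0.7500
  urban: TP=10, FP=3+2+1=6, FN=1+1+3=5 → 20/31 = 0.6452
  barren: TP=6, FP=0+2+3=5, FN=2+1+1=4 → 12/21 = 0.5714
Highest is class 'water' with F1 score = 0.750.

0.750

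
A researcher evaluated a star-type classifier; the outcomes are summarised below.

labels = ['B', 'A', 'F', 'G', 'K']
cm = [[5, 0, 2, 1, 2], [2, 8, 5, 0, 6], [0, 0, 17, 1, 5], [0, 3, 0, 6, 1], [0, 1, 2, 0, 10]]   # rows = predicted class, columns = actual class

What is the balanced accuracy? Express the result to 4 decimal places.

0.6403

Balanced accuracy = mean of per-class recall.
  B: recall = 5/7 = 0.71429
  A: recall = 8/12 = 0.66667
  F: recall = 17/26 = 0.65385
  G: recall = 6/8 = 0.75000
  K: recall = 10/24 = 0.41667
Mean = (0.71429 + 0.66667 + 0.65385 + 0.75000 + 0.41667) / 5 = 0.6403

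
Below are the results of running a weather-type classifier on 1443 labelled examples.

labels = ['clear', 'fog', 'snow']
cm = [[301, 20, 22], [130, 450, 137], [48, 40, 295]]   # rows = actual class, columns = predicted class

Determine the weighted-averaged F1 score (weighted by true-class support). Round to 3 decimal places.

0.726

Per-class F1 score (2·TP/(2·TP+FP+FN)):
  clear: TP=301, FP=130+48=178, FN=20+22=42 → 602/822 = 0.7324
  fog: TP=450, FP=20+40=60, FN=130+137=267 → 900/1227 = 0.7335
  snow: TP=295, FP=22+137=159, FN=48+40=88 → 590/837 = 0.7049
Weighted-F1 score = Σ (supportᵢ/N)·F1 scoreᵢ with N=1443: (343/1443)·0.7324 + (717/1443)·0.7335 + (383/1443)·0.7049 = 0.726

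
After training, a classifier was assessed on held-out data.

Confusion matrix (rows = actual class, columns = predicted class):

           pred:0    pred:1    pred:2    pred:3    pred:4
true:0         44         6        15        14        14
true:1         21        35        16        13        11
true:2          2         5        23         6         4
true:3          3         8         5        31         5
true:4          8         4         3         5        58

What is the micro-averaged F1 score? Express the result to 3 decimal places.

Micro-averaging pools counts across classes: ΣTP=191, ΣFP=168, ΣFN=168.
Micro-F1 score = 2·TP/(2·TP+FP+FN) on pooled counts = 0.532 (equals overall accuracy in single-label multiclass).

0.532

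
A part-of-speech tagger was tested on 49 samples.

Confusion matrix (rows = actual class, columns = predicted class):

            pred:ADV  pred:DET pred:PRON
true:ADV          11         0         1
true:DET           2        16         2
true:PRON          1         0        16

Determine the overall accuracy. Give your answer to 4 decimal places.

0.8776

Accuracy = trace / total = (11+16+16=43) / 49 = 43/49 = 0.8776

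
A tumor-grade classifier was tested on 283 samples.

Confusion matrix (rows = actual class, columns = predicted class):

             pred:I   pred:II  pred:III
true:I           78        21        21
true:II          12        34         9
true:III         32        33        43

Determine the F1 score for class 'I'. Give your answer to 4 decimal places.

F1 score = 2·TP/(2·TP+FP+FN).
I: TP=78, FP=12+32=44, FN=21+21=42 → 156/242 = 0.64463

0.6446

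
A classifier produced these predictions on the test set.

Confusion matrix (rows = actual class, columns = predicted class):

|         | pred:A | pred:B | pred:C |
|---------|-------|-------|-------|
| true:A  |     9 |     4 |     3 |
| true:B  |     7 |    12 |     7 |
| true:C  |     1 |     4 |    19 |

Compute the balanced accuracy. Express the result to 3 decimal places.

0.605

Balanced accuracy = mean of per-class recall.
  A: recall = 9/16 = 0.5625
  B: recall = 12/26 = 0.4615
  C: recall = 19/24 = 0.7917
Mean = (0.5625 + 0.4615 + 0.7917) / 3 = 0.605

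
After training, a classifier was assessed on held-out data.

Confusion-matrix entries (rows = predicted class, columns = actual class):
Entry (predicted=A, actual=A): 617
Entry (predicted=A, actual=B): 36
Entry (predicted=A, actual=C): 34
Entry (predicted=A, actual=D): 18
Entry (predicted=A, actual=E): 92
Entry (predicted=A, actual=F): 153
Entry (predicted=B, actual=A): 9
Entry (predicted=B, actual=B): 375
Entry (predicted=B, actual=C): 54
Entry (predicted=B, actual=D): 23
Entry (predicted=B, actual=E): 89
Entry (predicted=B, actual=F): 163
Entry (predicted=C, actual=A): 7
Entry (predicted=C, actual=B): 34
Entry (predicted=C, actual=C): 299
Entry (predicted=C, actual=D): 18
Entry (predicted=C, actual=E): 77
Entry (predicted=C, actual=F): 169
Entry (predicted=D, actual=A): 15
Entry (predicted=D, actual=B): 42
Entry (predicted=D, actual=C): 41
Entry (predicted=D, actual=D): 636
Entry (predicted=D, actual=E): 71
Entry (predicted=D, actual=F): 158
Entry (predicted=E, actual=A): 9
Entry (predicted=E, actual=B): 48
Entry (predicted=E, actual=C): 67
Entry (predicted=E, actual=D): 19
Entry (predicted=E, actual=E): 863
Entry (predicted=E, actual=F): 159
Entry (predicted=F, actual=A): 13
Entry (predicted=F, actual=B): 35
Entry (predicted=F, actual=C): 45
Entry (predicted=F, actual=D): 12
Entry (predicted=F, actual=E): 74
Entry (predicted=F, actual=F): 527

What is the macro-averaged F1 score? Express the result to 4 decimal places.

0.6417

Per-class F1 score (2·TP/(2·TP+FP+FN)):
  A: TP=617, FP=36+34+18+92+153=333, FN=9+7+15+9+13=53 → 1234/1620 = 0.76173
  B: TP=375, FP=9+54+23+89+163=338, FN=36+34+42+48+35=195 → 750/1283 = 0.58457
  C: TP=299, FP=7+34+18+77+169=305, FN=34+54+41+67+45=241 → 598/1144 = 0.52273
  D: TP=636, FP=15+42+41+71+158=327, FN=18+23+18+19+12=90 → 1272/1689 = 0.75311
  E: TP=863, FP=9+48+67+19+159=302, FN=92+89+77+71+74=403 → 1726/2431 = 0.71000
  F: TP=527, FP=13+35+45+12+74=179, FN=153+163+169+158+159=802 → 1054/2035 = 0.51794
Macro-F1 score = mean = (0.76173 + 0.58457 + 0.52273 + 0.75311 + 0.71000 + 0.51794) / 6 = 0.6417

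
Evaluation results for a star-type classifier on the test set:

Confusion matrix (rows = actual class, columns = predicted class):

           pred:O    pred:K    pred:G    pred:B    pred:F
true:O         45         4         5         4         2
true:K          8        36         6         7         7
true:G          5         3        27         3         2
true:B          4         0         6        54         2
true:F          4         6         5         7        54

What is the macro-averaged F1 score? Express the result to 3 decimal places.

0.696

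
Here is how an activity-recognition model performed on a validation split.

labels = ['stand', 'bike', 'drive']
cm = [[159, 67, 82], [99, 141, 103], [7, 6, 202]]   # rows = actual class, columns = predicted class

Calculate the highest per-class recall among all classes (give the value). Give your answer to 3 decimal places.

0.940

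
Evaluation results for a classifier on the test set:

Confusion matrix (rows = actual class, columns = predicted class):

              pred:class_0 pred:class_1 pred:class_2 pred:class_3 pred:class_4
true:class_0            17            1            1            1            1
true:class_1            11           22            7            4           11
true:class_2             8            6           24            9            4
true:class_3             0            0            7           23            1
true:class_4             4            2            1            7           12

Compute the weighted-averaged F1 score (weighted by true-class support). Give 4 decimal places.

0.5277

Per-class F1 score (2·TP/(2·TP+FP+FN)):
  class_0: TP=17, FP=11+8+0+4=23, FN=1+1+1+1=4 → 34/61 = 0.55738
  class_1: TP=22, FP=1+6+0+2=9, FN=11+7+4+11=33 → 44/86 = 0.51163
  class_2: TP=24, FP=1+7+7+1=16, FN=8+6+9+4=27 → 48/91 = 0.52747
  class_3: TP=23, FP=1+4+9+7=21, FN=0+0+7+1=8 → 46/75 = 0.61333
  class_4: TP=12, FP=1+11+4+1=17, FN=4+2+1+7=14 → 24/55 = 0.43636
Weighted-F1 score = Σ (supportᵢ/N)·F1 scoreᵢ with N=184: (21/184)·0.55738 + (55/184)·0.51163 + (51/184)·0.52747 + (31/184)·0.61333 + (26/184)·0.43636 = 0.5277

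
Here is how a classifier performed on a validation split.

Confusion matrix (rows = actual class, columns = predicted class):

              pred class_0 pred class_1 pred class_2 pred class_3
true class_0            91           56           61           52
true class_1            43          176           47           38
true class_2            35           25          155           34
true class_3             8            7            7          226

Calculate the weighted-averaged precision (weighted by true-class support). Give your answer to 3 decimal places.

0.603

Per-class precision (TP/(TP+FP)):
  class_0: TP=91, FP=43+35+8=86 → 91/177 = 0.5141
  class_1: TP=176, FP=56+25+7=88 → 176/264 = 0.6667
  class_2: TP=155, FP=61+47+7=115 → 155/270 = 0.5741
  class_3: TP=226, FP=52+38+34=124 → 226/350 = 0.6457
Weighted-precision = Σ (supportᵢ/N)·precisionᵢ with N=1061: (260/1061)·0.5141 + (304/1061)·0.6667 + (249/1061)·0.5741 + (248/1061)·0.6457 = 0.603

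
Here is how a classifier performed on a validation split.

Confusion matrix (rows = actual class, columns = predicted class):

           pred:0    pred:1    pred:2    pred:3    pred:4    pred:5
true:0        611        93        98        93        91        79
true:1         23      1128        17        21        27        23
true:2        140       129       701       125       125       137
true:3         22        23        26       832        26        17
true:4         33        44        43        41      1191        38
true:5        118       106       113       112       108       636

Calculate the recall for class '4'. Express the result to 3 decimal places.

Take TP from the diagonal, FP from the rest of the '4' prediction marginal, FN from the rest of the '4' actual marginal.
recall = TP/(TP+FN).
4: TP=1191, FN=33+44+43+41+38=199 → 1191/1390 = 0.8568

0.857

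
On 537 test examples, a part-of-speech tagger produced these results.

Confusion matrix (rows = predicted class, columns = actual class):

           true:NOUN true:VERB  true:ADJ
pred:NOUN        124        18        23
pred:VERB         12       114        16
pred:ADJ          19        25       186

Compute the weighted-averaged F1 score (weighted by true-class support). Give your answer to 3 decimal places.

Per-class F1 score (2·TP/(2·TP+FP+FN)):
  NOUN: TP=124, FP=18+23=41, FN=12+19=31 → 248/320 = 0.7750
  VERB: TP=114, FP=12+16=28, FN=18+25=43 → 228/299 = 0.7625
  ADJ: TP=186, FP=19+25=44, FN=23+16=39 → 372/455 = 0.8176
Weighted-F1 score = Σ (supportᵢ/N)·F1 scoreᵢ with N=537: (155/537)·0.7750 + (157/537)·0.7625 + (225/537)·0.8176 = 0.789

0.789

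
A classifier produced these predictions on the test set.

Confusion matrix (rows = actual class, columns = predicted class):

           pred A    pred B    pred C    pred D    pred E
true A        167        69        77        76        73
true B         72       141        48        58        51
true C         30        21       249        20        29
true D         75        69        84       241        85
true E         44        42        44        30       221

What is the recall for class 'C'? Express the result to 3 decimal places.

0.713

Take TP from the diagonal, FP from the rest of the 'C' prediction marginal, FN from the rest of the 'C' actual marginal.
recall = TP/(TP+FN).
C: TP=249, FN=30+21+20+29=100 → 249/349 = 0.7135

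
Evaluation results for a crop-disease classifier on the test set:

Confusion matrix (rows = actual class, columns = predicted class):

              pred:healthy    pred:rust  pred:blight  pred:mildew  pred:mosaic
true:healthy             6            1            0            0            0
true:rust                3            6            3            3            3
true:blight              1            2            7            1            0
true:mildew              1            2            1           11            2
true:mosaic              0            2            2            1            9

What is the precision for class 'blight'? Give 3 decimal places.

Take TP from the diagonal, FP from the rest of the 'blight' prediction marginal, FN from the rest of the 'blight' actual marginal.
precision = TP/(TP+FP).
blight: TP=7, FP=0+3+1+2=6 → 7/13 = 0.5385

0.538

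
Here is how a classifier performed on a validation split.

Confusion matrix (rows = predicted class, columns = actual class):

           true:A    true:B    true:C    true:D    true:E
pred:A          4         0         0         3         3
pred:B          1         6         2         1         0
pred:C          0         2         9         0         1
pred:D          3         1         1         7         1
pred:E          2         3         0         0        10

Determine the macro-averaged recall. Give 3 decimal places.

0.591

Per-class recall (TP/(TP+FN)):
  A: TP=4, FN=1+0+3+2=6 → 4/10 = 0.4000
  B: TP=6, FN=0+2+1+3=6 → 6/12 = 0.5000
  C: TP=9, FN=0+2+1+0=3 → 9/12 = 0.7500
  D: TP=7, FN=3+1+0+0=4 → 7/11 = 0.6364
  E: TP=10, FN=3+0+1+1=5 → 10/15 = 0.6667
Macro-recall = mean = (0.4000 + 0.5000 + 0.7500 + 0.6364 + 0.6667) / 5 = 0.591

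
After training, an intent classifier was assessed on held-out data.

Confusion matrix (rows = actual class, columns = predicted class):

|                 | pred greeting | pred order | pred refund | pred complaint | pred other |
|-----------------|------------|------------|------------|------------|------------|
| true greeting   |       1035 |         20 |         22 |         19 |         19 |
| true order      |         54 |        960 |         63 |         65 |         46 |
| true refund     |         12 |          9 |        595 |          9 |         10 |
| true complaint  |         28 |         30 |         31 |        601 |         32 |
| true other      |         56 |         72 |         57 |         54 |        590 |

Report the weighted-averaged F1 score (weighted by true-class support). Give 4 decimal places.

0.8408

Per-class F1 score (2·TP/(2·TP+FP+FN)):
  greeting: TP=1035, FP=54+12+28+56=150, FN=20+22+19+19=80 → 2070/2300 = 0.90000
  order: TP=960, FP=20+9+30+72=131, FN=54+63+65+46=228 → 1920/2279 = 0.84247
  refund: TP=595, FP=22+63+31+57=173, FN=12+9+9+10=40 → 1190/1403 = 0.84818
  complaint: TP=601, FP=19+65+9+54=147, FN=28+30+31+32=121 → 1202/1470 = 0.81769
  other: TP=590, FP=19+46+10+32=107, FN=56+72+57+54=239 → 1180/1526 = 0.77326
Weighted-F1 score = Σ (supportᵢ/N)·F1 scoreᵢ with N=4489: (1115/4489)·0.90000 + (1188/4489)·0.84247 + (635/4489)·0.84818 + (722/4489)·0.81769 + (829/4489)·0.77326 = 0.8408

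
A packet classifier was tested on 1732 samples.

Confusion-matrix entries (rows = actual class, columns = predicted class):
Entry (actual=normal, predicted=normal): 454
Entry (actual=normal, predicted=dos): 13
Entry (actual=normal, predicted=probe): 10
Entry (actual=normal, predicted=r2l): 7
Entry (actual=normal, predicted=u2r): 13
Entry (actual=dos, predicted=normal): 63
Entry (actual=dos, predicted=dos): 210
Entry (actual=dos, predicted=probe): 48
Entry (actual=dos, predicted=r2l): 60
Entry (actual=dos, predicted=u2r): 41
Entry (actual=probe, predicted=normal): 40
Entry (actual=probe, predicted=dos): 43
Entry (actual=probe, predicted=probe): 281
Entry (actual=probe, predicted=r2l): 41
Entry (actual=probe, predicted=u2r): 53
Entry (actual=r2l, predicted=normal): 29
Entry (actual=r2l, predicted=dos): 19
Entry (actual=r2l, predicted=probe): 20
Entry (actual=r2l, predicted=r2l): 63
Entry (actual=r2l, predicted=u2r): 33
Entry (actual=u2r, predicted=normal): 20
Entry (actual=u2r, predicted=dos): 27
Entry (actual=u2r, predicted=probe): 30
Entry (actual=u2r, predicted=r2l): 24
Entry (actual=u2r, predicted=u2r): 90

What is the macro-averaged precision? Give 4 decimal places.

Per-class precision (TP/(TP+FP)):
  normal: TP=454, FP=63+40+29+20=152 → 454/606 = 0.74917
  dos: TP=210, FP=13+43+19+27=102 → 210/312 = 0.67308
  probe: TP=281, FP=10+48+20+30=108 → 281/389 = 0.72237
  r2l: TP=63, FP=7+60+41+24=132 → 63/195 = 0.32308
  u2r: TP=90, FP=13+41+53+33=140 → 90/230 = 0.39130
Macro-precision = mean = (0.74917 + 0.67308 + 0.72237 + 0.32308 + 0.39130) / 5 = 0.5718

0.5718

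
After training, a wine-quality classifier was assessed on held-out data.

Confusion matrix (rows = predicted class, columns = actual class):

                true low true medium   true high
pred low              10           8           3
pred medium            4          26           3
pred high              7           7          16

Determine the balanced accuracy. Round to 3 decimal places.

0.613

Balanced accuracy = mean of per-class recall.
  low: recall = 10/21 = 0.4762
  medium: recall = 26/41 = 0.6341
  high: recall = 16/22 = 0.7273
Mean = (0.4762 + 0.6341 + 0.7273) / 3 = 0.613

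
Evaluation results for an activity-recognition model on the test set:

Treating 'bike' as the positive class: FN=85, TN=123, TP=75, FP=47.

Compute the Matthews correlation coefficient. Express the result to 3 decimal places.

0.199

MCC = (TP·TN − FP·FN) / √((TP+FP)(TP+FN)(TN+FP)(TN+FN))
Numerator = 75·123 − 47·85 = 5230
Denominator = √(122·160·170·208) = √690227200 = 26272.1754
MCC = 5230 / 26272.1754 = 0.199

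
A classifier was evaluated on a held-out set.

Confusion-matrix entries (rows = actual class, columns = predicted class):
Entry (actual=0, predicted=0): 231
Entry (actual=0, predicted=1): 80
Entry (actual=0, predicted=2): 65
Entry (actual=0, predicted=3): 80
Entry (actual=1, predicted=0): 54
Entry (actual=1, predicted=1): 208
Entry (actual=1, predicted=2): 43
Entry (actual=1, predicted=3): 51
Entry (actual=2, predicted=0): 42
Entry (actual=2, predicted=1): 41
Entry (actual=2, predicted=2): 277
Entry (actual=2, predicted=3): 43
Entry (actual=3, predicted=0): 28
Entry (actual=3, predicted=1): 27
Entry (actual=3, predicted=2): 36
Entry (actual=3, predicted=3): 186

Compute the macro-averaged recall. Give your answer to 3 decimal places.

0.612

Per-class recall (TP/(TP+FN)):
  0: TP=231, FN=80+65+80=225 → 231/456 = 0.5066
  1: TP=208, FN=54+43+51=148 → 208/356 = 0.5843
  2: TP=277, FN=42+41+43=126 → 277/403 = 0.6873
  3: TP=186, FN=28+27+36=91 → 186/277 = 0.6715
Macro-recall = mean = (0.5066 + 0.5843 + 0.6873 + 0.6715) / 4 = 0.612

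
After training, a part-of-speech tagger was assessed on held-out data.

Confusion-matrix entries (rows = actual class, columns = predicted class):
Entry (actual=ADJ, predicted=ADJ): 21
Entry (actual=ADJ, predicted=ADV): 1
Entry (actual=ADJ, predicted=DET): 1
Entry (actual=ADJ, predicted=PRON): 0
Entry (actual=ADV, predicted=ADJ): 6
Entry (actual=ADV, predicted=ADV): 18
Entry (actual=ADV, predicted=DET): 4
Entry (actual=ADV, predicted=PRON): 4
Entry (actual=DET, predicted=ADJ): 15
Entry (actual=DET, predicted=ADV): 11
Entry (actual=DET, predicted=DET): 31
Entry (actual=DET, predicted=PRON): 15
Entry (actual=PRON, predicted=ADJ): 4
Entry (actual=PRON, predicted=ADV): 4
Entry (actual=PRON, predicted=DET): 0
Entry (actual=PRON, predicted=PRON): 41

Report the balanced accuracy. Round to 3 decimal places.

Balanced accuracy = mean of per-class recall.
  ADJ: recall = 21/23 = 0.9130
  ADV: recall = 18/32 = 0.5625
  DET: recall = 31/72 = 0.4306
  PRON: recall = 41/49 = 0.8367
Mean = (0.9130 + 0.5625 + 0.4306 + 0.8367) / 4 = 0.686

0.686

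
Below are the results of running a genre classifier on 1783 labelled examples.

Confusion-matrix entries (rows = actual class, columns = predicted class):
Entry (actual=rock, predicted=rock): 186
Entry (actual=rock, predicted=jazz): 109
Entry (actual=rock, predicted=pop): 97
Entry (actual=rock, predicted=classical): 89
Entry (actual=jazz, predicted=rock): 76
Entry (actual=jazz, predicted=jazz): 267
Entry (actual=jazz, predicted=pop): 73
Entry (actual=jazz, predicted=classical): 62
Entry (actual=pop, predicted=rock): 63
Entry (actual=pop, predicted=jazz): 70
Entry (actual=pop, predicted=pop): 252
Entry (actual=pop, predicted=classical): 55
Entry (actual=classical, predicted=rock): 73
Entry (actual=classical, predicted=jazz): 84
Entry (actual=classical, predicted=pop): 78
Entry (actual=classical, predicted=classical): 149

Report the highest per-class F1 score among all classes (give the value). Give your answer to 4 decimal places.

Per-class F1 score (2·TP/(2·TP+FP+FN)):
  rock: TP=186, FP=76+63+73=212, FN=109+97+89=295 → 372/879 = 0.42321
  jazz: TP=267, FP=109+70+84=263, FN=76+73+62=211 → 534/1008 = 0.52976
  pop: TP=252, FP=97+73+78=248, FN=63+70+55=188 → 504/940 = 0.53617
  classical: TP=149, FP=89+62+55=206, FN=73+84+78=235 → 298/739 = 0.40325
Highest is class 'pop' with F1 score = 0.5362.

0.5362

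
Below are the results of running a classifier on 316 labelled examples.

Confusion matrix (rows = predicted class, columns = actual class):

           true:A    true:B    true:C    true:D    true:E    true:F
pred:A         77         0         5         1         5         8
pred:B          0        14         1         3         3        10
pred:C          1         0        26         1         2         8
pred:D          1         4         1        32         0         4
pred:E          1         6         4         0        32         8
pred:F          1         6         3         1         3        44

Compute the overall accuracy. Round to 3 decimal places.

Accuracy = trace / total = (77+14+26+32+32+44=225) / 316 = 225/316 = 0.712

0.712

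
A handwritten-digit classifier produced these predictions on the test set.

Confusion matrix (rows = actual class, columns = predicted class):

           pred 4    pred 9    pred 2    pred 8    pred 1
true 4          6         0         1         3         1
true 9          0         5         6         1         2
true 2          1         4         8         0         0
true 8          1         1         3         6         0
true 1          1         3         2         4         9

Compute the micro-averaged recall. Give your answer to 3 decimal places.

Micro-averaging pools counts across classes: ΣTP=34, ΣFP=34, ΣFN=34.
Micro-recall = TP/(TP+FN) on pooled counts = 0.500 (equals overall accuracy in single-label multiclass).

0.500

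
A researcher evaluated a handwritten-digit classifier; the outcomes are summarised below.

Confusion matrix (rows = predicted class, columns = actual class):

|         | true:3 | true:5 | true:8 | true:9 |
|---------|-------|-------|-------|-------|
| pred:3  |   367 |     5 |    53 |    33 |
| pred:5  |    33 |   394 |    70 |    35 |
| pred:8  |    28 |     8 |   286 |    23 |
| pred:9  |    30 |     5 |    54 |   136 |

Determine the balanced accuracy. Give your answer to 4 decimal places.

0.7436

Balanced accuracy = mean of per-class recall.
  3: recall = 367/458 = 0.80131
  5: recall = 394/412 = 0.95631
  8: recall = 286/463 = 0.61771
  9: recall = 136/227 = 0.59912
Mean = (0.80131 + 0.95631 + 0.61771 + 0.59912) / 4 = 0.7436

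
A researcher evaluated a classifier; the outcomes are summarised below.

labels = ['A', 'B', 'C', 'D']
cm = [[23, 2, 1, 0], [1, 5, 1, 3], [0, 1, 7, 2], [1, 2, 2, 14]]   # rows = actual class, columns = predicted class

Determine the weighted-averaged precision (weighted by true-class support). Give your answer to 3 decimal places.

Per-class precision (TP/(TP+FP)):
  A: TP=23, FP=1+0+1=2 → 23/25 = 0.9200
  B: TP=5, FP=2+1+2=5 → 5/10 = 0.5000
  C: TP=7, FP=1+1+2=4 → 7/11 = 0.6364
  D: TP=14, FP=0+3+2=5 → 14/19 = 0.7368
Weighted-precision = Σ (supportᵢ/N)·precisionᵢ with N=65: (26/65)·0.9200 + (10/65)·0.5000 + (10/65)·0.6364 + (19/65)·0.7368 = 0.758

0.758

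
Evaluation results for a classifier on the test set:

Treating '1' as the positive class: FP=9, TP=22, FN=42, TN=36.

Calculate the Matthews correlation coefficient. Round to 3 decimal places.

0.157

MCC = (TP·TN − FP·FN) / √((TP+FP)(TP+FN)(TN+FP)(TN+FN))
Numerator = 22·36 − 9·42 = 414
Denominator = √(31·64·45·78) = √6963840 = 2638.9089
MCC = 414 / 2638.9089 = 0.157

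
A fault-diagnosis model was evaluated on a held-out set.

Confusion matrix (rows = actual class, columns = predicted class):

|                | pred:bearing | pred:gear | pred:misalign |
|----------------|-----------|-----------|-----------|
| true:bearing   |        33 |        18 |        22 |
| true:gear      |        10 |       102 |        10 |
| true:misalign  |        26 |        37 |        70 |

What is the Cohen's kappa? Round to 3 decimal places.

Observed agreement pₒ = trace/N = 205/328 = 0.6250
Expected agreement pₑ = Σ (rowᵢ·colᵢ)/N² = (73·69 + 122·157 + 133·102)/328² = 0.3510
κ = (pₒ − pₑ)/(1 − pₑ) = (0.6250 − 0.3510)/(1 − 0.3510) = 0.422

0.422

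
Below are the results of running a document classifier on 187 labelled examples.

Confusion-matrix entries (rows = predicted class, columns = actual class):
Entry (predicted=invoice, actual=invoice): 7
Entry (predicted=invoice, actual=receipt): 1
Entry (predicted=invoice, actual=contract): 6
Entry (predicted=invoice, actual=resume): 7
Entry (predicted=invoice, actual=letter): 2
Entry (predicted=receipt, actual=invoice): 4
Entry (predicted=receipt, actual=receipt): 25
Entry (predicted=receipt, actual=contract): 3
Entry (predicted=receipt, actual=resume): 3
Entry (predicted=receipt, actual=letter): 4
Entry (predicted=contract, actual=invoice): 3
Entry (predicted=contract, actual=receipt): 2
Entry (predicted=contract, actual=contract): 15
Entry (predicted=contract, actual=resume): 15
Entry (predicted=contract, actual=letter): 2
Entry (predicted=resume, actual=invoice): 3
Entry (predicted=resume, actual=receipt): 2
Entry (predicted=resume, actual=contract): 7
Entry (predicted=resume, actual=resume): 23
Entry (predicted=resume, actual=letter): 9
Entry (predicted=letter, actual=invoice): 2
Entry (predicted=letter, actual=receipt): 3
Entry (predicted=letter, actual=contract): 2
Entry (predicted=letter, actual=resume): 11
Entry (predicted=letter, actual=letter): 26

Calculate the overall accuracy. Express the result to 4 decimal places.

Accuracy = trace / total = (7+25+15+23+26=96) / 187 = 96/187 = 0.5134

0.5134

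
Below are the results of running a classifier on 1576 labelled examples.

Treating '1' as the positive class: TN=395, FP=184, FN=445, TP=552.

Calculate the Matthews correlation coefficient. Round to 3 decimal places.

0.228

MCC = (TP·TN − FP·FN) / √((TP+FP)(TP+FN)(TN+FP)(TN+FN))
Numerator = 552·395 − 184·445 = 136160
Denominator = √(736·997·579·840) = √356887077120 = 597400.2654
MCC = 136160 / 597400.2654 = 0.228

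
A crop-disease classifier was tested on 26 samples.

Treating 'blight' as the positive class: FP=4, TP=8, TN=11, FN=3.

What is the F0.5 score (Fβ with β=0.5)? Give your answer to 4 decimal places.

0.6780

Fβ = (1+β²)·TP / ((1+β²)·TP + β²·FN + FP), with β²=1/4
= 1.25·8 / (1.25·8 + 0.25·3 + 4) = 0.6780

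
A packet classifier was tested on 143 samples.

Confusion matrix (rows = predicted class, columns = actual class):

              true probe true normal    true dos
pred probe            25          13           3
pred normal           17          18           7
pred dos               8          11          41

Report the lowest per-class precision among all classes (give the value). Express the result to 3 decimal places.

Per-class precision (TP/(TP+FP)):
  probe: TP=25, FP=13+3=16 → 25/41 = 0.6098
  normal: TP=18, FP=17+7=24 → 18/42 = 0.4286
  dos: TP=41, FP=8+11=19 → 41/60 = 0.6833
Lowest is class 'normal' with precision = 0.429.

0.429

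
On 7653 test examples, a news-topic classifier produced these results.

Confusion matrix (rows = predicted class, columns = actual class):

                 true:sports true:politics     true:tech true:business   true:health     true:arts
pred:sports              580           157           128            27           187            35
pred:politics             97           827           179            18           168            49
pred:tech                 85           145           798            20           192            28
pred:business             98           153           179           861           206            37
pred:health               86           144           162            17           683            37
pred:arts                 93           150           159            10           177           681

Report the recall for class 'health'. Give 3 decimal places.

0.423

Take TP from the diagonal, FP from the rest of the 'health' prediction marginal, FN from the rest of the 'health' actual marginal.
recall = TP/(TP+FN).
health: TP=683, FN=187+168+192+206+177=930 → 683/1613 = 0.4234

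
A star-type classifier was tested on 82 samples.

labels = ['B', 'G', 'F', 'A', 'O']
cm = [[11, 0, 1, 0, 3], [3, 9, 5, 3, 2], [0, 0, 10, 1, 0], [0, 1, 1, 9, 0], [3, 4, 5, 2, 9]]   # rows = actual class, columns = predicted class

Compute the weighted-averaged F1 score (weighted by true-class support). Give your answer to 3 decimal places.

0.571

Per-class F1 score (2·TP/(2·TP+FP+FN)):
  B: TP=11, FP=3+0+0+3=6, FN=0+1+0+3=4 → 22/32 = 0.6875
  G: TP=9, FP=0+0+1+4=5, FN=3+5+3+2=13 → 18/36 = 0.5000
  F: TP=10, FP=1+5+1+5=12, FN=0+0+1+0=1 → 20/33 = 0.6061
  A: TP=9, FP=0+3+1+2=6, FN=0+1+1+0=2 → 18/26 = 0.6923
  O: TP=9, FP=3+2+0+0=5, FN=3+4+5+2=14 → 18/37 = 0.4865
Weighted-F1 score = Σ (supportᵢ/N)·F1 scoreᵢ with N=82: (15/82)·0.6875 + (22/82)·0.5000 + (11/82)·0.6061 + (11/82)·0.6923 + (23/82)·0.4865 = 0.571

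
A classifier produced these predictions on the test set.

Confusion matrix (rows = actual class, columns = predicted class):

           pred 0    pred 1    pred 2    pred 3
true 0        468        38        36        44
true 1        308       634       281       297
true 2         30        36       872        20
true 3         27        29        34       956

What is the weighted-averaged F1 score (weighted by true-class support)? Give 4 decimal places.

0.6941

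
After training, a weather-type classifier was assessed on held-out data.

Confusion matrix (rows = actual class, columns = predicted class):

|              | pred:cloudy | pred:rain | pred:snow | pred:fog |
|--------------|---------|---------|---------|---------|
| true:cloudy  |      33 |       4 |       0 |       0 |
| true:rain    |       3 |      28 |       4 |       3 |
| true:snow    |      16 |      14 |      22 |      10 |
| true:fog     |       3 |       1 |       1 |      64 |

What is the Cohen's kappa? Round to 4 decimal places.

Observed agreement pₒ = trace/N = 147/206 = 0.71359
Expected agreement pₑ = Σ (rowᵢ·colᵢ)/N² = (37·55 + 38·47 + 62·27 + 69·77)/206² = 0.25469
κ = (pₒ − pₑ)/(1 − pₑ) = (0.71359 − 0.25469)/(1 − 0.25469) = 0.6157

0.6157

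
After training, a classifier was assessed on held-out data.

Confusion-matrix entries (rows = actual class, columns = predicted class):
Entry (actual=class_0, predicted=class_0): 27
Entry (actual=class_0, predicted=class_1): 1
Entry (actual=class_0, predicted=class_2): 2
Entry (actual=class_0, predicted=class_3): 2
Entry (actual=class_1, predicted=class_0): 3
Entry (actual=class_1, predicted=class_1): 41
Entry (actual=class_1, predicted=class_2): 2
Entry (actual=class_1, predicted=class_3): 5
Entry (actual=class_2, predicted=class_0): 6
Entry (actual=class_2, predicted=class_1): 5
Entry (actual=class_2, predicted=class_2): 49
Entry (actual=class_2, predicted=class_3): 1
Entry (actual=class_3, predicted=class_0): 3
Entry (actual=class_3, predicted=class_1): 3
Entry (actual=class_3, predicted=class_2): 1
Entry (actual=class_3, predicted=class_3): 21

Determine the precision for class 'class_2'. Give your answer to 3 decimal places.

0.907

One-vs-rest for 'class_2': TP = diagonal; FP = other classes predicted 'class_2'; FN = 'class_2' predicted as other.
precision = TP/(TP+FP).
class_2: TP=49, FP=2+2+1=5 → 49/54 = 0.9074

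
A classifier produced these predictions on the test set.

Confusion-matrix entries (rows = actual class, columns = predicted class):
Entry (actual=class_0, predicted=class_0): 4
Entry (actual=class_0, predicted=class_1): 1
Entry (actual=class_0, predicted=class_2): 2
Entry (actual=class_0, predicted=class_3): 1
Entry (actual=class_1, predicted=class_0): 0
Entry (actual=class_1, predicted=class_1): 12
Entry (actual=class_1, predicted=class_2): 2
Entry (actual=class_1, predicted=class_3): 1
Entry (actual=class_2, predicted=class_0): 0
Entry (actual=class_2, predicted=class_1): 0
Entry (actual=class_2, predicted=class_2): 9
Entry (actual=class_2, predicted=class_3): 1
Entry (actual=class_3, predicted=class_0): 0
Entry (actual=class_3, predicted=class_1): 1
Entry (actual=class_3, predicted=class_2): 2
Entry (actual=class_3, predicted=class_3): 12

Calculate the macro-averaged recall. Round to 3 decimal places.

Per-class recall (TP/(TP+FN)):
  class_0: TP=4, FN=1+2+1=4 → 4/8 = 0.5000
  class_1: TP=12, FN=0+2+1=3 → 12/15 = 0.8000
  class_2: TP=9, FN=0+0+1=1 → 9/10 = 0.9000
  class_3: TP=12, FN=0+1+2=3 → 12/15 = 0.8000
Macro-recall = mean = (0.5000 + 0.8000 + 0.9000 + 0.8000) / 4 = 0.750

0.750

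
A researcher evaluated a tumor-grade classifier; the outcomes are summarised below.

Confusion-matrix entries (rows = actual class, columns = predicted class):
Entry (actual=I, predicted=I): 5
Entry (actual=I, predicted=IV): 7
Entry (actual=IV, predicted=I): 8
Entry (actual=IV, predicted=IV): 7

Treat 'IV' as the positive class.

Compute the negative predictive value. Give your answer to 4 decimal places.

0.3846

NPV = TN/(TN+FN) = 5/(5+8) = 0.3846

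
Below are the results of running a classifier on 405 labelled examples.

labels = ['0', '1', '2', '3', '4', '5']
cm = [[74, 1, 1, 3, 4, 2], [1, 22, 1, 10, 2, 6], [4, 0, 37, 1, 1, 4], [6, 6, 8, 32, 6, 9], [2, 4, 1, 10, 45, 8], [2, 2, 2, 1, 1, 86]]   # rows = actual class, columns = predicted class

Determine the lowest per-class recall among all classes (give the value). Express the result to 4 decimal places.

Per-class recall (TP/(TP+FN)):
  0: TP=74, FN=1+1+3+4+2=11 → 74/85 = 0.87059
  1: TP=22, FN=1+1+10+2+6=20 → 22/42 = 0.52381
  2: TP=37, FN=4+0+1+1+4=10 → 37/47 = 0.78723
  3: TP=32, FN=6+6+8+6+9=35 → 32/67 = 0.47761
  4: TP=45, FN=2+4+1+10+8=25 → 45/70 = 0.64286
  5: TP=86, FN=2+2+2+1+1=8 → 86/94 = 0.91489
Lowest is class '3' with recall = 0.4776.

0.4776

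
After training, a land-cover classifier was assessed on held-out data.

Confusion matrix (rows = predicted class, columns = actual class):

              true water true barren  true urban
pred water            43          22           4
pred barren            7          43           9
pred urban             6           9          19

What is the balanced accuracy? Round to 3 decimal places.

Balanced accuracy = mean of per-class recall.
  water: recall = 43/56 = 0.7679
  barren: recall = 43/74 = 0.5811
  urban: recall = 19/32 = 0.5938
Mean = (0.7679 + 0.5811 + 0.5938) / 3 = 0.648

0.648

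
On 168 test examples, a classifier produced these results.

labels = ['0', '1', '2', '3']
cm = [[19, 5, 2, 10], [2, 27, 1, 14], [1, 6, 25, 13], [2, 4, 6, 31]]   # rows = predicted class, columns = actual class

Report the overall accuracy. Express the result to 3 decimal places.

0.607

Accuracy = trace / total = (19+27+25+31=102) / 168 = 102/168 = 0.607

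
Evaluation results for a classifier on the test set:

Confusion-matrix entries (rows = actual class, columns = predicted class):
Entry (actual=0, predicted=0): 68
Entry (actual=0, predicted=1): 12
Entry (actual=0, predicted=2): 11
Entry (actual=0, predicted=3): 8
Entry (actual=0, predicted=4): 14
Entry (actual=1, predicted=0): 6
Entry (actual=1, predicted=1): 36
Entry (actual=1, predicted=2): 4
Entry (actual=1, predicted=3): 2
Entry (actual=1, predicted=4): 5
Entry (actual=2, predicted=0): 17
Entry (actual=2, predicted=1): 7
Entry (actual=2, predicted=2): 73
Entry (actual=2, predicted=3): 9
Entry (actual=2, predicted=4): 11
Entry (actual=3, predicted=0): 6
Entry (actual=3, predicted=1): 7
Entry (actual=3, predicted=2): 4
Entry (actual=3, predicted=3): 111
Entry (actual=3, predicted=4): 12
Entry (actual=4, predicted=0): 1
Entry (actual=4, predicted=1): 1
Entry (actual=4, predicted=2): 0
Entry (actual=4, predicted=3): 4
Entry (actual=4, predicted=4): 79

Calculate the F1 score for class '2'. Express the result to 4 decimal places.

F1 score = 2·TP/(2·TP+FP+FN).
2: TP=73, FP=11+4+4+0=19, FN=17+7+9+11=44 → 146/209 = 0.69856

0.6986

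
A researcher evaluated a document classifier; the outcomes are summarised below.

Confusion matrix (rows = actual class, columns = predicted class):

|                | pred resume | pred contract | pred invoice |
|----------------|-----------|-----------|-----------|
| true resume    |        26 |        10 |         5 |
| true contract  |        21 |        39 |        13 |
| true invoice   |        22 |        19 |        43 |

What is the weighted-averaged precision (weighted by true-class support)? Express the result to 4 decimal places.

Per-class precision (TP/(TP+FP)):
  resume: TP=26, FP=21+22=43 → 26/69 = 0.37681
  contract: TP=39, FP=10+19=29 → 39/68 = 0.57353
  invoice: TP=43, FP=5+13=18 → 43/61 = 0.70492
Weighted-precision = Σ (supportᵢ/N)·precisionᵢ with N=198: (41/198)·0.37681 + (73/198)·0.57353 + (84/198)·0.70492 = 0.5885

0.5885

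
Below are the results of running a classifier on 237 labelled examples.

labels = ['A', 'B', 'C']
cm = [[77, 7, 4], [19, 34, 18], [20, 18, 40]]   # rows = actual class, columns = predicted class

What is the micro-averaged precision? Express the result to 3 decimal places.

Micro-averaging pools counts across classes: ΣTP=151, ΣFP=86, ΣFN=86.
Micro-precision = TP/(TP+FP) on pooled counts = 0.637 (equals overall accuracy in single-label multiclass).

0.637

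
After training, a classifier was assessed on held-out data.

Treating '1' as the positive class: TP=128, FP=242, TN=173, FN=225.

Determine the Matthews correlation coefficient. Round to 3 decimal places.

-0.220

MCC = (TP·TN − FP·FN) / √((TP+FP)(TP+FN)(TN+FP)(TN+FN))
Numerator = 128·173 − 242·225 = -32306
Denominator = √(370·353·415·398) = √21572853700 = 146877.0019
MCC = -32306 / 146877.0019 = -0.220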